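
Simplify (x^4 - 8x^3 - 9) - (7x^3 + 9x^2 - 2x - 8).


Distribute the minus sign:
  (x^4 - 8x^3 - 9)
- (7x^3 + 9x^2 - 2x - 8)
Negate second polynomial: -7x^3 - 9x^2 + 2x + 8
Add: x^4 - 15x^3 - 9x^2 + 2x - 1


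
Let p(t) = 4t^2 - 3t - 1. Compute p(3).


Using direct substitution:
  4 * (3)^2 = 36
  -3 * (3)^1 = -9
  constant: -1
Sum = 36 - 9 - 1 = 26


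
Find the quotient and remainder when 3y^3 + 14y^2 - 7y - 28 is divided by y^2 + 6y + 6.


(3y^3 + 14y^2 - 7y - 28) / (y^2 + 6y + 6)
Step 1: 3y * (y^2 + 6y + 6) = 3y^3 + 18y^2 + 18y; subtract.
Step 2: -4 * (y^2 + 6y + 6) = -4y^2 - 24y - 24; subtract.
Quotient: 3y - 4, Remainder: -y - 4


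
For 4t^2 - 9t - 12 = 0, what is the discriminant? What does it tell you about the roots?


D = b^2 - 4ac = (-9)^2 - 4(4)(-12) = 81 + 192 = 273
Since D > 0: two distinct irrational roots


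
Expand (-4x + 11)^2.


Expand (-4x + 11)^2 by repeated multiplication:
= 16x^2 - 88x + 121


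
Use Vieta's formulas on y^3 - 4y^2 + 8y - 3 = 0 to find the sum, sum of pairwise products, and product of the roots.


Monic cubic y^3+by^2+cy+d=0: sum=-b, pairwise sum=c, product=-d.
b=-4, c=8, d=-3
r1+r2+r3 = 4
r1r2+r1r3+r2r3 = 8
r1r2r3 = 3


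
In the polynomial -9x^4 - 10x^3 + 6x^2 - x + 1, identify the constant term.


Read off the constant term: 1


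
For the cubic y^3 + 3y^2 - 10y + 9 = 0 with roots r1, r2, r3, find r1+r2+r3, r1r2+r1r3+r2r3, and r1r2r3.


Monic cubic y^3+by^2+cy+d=0: sum=-b, pairwise sum=c, product=-d.
b=3, c=-10, d=9
r1+r2+r3 = -3
r1r2+r1r3+r2r3 = -10
r1r2r3 = -9


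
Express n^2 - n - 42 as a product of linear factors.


Roots satisfy r1 + r2 = -b/a = 1 and r1*r2 = c/a = -42.
So r1 = 7, r2 = -6.
n^2 - n - 42 = (n - r1)(n - r2) = (n - 7)(n + 6)


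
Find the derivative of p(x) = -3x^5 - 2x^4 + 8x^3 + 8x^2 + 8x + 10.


Apply the power rule term by term:
  d/dx(-3x^5) = -15x^4
  d/dx(-2x^4) = -8x^3
  d/dx(8x^3) = 24x^2
  d/dx(8x^2) = 16x
  d/dx(8x) = 8
  d/dx(10) = 0
p'(x) = -15x^4 - 8x^3 + 24x^2 + 16x + 8


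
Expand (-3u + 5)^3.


Expand (-3u + 5)^3 by repeated multiplication:
  (-3u + 5)^2 = 9u^2 - 30u + 25
= -27u^3 + 135u^2 - 225u + 125


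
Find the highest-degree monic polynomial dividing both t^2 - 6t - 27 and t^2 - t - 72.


Factor each:
  t^2 - 6t - 27 = (t - 9)(t + 3)
  t^2 - t - 72 = (t - 9)(t + 8)
Common monic factor: t - 9


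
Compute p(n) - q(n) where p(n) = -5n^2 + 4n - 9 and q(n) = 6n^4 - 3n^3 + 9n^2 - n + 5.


Distribute the minus sign:
  (-5n^2 + 4n - 9)
- (6n^4 - 3n^3 + 9n^2 - n + 5)
Negate second polynomial: -6n^4 + 3n^3 - 9n^2 + n - 5
Add: -6n^4 + 3n^3 - 14n^2 + 5n - 14


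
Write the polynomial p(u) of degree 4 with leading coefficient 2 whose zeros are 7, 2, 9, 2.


p(u) = 2(u - 7)(u - 2)(u - 9)(u - 2)
Expand: 2u^4 - 40u^3 + 262u^2 - 632u + 504


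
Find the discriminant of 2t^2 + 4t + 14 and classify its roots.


D = b^2 - 4ac = (4)^2 - 4(2)(14) = 16 - 112 = -96
Since D < 0: two complex conjugate roots (no real roots)


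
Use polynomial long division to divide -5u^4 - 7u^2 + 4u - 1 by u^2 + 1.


(-5u^4 - 7u^2 + 4u - 1) / (u^2 + 1)
Step 1: -5u^2 * (u^2 + 1) = -5u^4 - 5u^2; subtract.
Step 2: 0 * (u^2 + 1) = 0; subtract.
Step 3: -2 * (u^2 + 1) = -2u^2 - 2; subtract.
Quotient: -5u^2 - 2, Remainder: 4u + 1


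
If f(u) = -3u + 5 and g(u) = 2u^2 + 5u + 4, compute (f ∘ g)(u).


Substitute g(u) into f:
f(g(u)) = -3*(2u^2 + 5u + 4) + 5
Expand and combine: -6u^2 - 15u - 7


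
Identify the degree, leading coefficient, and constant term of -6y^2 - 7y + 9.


Highest power of y is 2, with coefficient -6. Constant term is 9.
Degree = 2, leading coefficient = -6, constant term = 9


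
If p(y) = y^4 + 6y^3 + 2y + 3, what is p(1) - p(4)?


p(1) = 12
p(4) = 651
p(1) - p(4) = 12 - 651 = -639


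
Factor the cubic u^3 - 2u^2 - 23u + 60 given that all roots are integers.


Try integer roots (divisors of 60). u=-5: p(-5)=0.
Divide out (u + 5): quotient is u^2 - 7u + 12.
Factor the quadratic: (u - 4)(u - 3)
Result: (u + 5)(u - 4)(u - 3)


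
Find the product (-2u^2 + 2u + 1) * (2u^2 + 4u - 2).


Distribute each term of the first polynomial:
  (-2u^2)(2u^2 + 4u - 2) = -4u^4 - 8u^3 + 4u^2
  (2u)(2u^2 + 4u - 2) = 4u^3 + 8u^2 - 4u
  (1)(2u^2 + 4u - 2) = 2u^2 + 4u - 2
Sum: -4u^4 - 4u^3 + 14u^2 - 2


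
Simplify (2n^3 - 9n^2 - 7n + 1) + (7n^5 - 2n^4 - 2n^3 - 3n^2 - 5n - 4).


Align terms by degree and add:
  2n^3 - 9n^2 - 7n + 1
+ 7n^5 - 2n^4 - 2n^3 - 3n^2 - 5n - 4
= 7n^5 - 2n^4 - 12n^2 - 12n - 3


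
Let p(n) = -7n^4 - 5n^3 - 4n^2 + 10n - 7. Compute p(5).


Using direct substitution:
  -7 * (5)^4 = -4375
  -5 * (5)^3 = -625
  -4 * (5)^2 = -100
  10 * (5)^1 = 50
  constant: -7
Sum = -4375 - 625 - 100 + 50 - 7 = -5057


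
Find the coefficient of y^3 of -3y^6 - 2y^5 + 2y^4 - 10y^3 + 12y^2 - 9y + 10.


Read off the coefficient of y^3: -10


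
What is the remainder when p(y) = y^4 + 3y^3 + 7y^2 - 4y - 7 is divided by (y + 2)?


By the Remainder Theorem, the remainder equals p(-2):
  1*(-2)^4 = 16
  3*(-2)^3 = -24
  7*(-2)^2 = 28
  -4*(-2)^1 = 8
  constant: -7
Sum: 16 - 24 + 28 + 8 - 7 = 21


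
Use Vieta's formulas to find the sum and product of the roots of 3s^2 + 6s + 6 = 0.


For as^2+bs+c=0: sum = -b/a, product = c/a.
a=3, b=6, c=6
Sum = -(6)/3 = -2
Product = (6)/3 = 2


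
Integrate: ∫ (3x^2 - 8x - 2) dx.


Reverse power rule on each term:
  ∫ 3x^2 dx = x^3
  ∫ -8x dx = -4x^2
  ∫ -2 dx = -2x
F(x) = x^3 - 4x^2 - 2x + C


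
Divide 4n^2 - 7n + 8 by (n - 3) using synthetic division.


Synthetic division with c = 3. Coefficients: 4, -7, 8
Bring down 4.
  4 * 3 = 12; 12 - 7 = 5
  5 * 3 = 15; 15 + 8 = 23
Quotient: 4n + 5, Remainder: 23


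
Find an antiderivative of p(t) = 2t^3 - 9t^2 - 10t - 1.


Reverse power rule on each term:
  ∫ 2t^3 dt = (1/2)t^4
  ∫ -9t^2 dt = -3t^3
  ∫ -10t dt = -5t^2
  ∫ -1 dt = -t
F(t) = (1/2)t^4 - 3t^3 - 5t^2 - t + C


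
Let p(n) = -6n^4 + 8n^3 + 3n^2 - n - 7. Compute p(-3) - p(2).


p(-3) = -679
p(2) = -29
p(-3) - p(2) = -679 + 29 = -650


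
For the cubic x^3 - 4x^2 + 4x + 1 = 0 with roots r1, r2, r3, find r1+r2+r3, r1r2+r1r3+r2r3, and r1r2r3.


Monic cubic x^3+bx^2+cx+d=0: sum=-b, pairwise sum=c, product=-d.
b=-4, c=4, d=1
r1+r2+r3 = 4
r1r2+r1r3+r2r3 = 4
r1r2r3 = -1


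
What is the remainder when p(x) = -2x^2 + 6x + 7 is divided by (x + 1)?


By the Remainder Theorem, the remainder equals p(-1):
  -2*(-1)^2 = -2
  6*(-1)^1 = -6
  constant: 7
Sum: -2 - 6 + 7 = -1


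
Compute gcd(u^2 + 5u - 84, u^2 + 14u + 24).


Factor each:
  u^2 + 5u - 84 = (u + 12)(u - 7)
  u^2 + 14u + 24 = (u + 12)(u + 2)
Common monic factor: u + 12


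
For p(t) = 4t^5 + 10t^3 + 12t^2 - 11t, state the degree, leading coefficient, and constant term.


Highest power of t is 5, with coefficient 4. Constant term is 0.
Degree = 5, leading coefficient = 4, constant term = 0


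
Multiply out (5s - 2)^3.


Expand (5s - 2)^3 by repeated multiplication:
  (5s - 2)^2 = 25s^2 - 20s + 4
= 125s^3 - 150s^2 + 60s - 8


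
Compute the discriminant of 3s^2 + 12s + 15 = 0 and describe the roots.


D = b^2 - 4ac = (12)^2 - 4(3)(15) = 144 - 180 = -36
Since D < 0: two complex conjugate roots (no real roots)


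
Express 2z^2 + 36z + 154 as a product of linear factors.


Roots satisfy r1 + r2 = -b/a = -18 and r1*r2 = c/a = 77.
So r1 = -7, r2 = -11.
2z^2 + 36z + 154 = 2(z - r1)(z - r2) = 2(z + 7)(z + 11)


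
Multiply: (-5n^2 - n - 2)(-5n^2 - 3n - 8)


Distribute each term of the first polynomial:
  (-5n^2)(-5n^2 - 3n - 8) = 25n^4 + 15n^3 + 40n^2
  (-n)(-5n^2 - 3n - 8) = 5n^3 + 3n^2 + 8n
  (-2)(-5n^2 - 3n - 8) = 10n^2 + 6n + 16
Sum: 25n^4 + 20n^3 + 53n^2 + 14n + 16


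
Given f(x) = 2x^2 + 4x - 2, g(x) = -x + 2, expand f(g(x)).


Substitute g(x) into f:
f(g(x)) = 2*(-x + 2)^2 + 4*(-x + 2) + (-2)
(-x + 2)^2 = x^2 - 4x + 4
Expand and combine: 2x^2 - 12x + 14


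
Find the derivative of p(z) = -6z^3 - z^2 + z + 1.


Apply the power rule term by term:
  d/dz(-6z^3) = -18z^2
  d/dz(-z^2) = -2z
  d/dz(z) = 1
  d/dz(1) = 0
p'(z) = -18z^2 - 2z + 1


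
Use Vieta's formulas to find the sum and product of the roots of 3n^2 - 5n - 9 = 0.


For an^2+bn+c=0: sum = -b/a, product = c/a.
a=3, b=-5, c=-9
Sum = -(-5)/3 = 5/3
Product = (-9)/3 = -3


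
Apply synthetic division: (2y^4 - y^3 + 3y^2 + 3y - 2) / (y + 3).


Synthetic division with c = -3. Coefficients: 2, -1, 3, 3, -2
Bring down 2.
  2 * -3 = -6; -6 - 1 = -7
  -7 * -3 = 21; 21 + 3 = 24
  24 * -3 = -72; -72 + 3 = -69
  -69 * -3 = 207; 207 - 2 = 205
Quotient: 2y^3 - 7y^2 + 24y - 69, Remainder: 205


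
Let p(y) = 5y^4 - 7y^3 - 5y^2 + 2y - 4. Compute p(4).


Using direct substitution:
  5 * (4)^4 = 1280
  -7 * (4)^3 = -448
  -5 * (4)^2 = -80
  2 * (4)^1 = 8
  constant: -4
Sum = 1280 - 448 - 80 + 8 - 4 = 756


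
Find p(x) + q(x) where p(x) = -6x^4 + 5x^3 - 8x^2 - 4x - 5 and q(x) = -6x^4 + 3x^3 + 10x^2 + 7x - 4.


Align terms by degree and add:
  -6x^4 + 5x^3 - 8x^2 - 4x - 5
  -6x^4 + 3x^3 + 10x^2 + 7x - 4
= -12x^4 + 8x^3 + 2x^2 + 3x - 9


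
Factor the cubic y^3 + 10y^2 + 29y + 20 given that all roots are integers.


Try integer roots (divisors of 20). y=-1: p(-1)=0.
Divide out (y + 1): quotient is y^2 + 9y + 20.
Factor the quadratic: (y + 5)(y + 4)
Result: (y + 1)(y + 5)(y + 4)


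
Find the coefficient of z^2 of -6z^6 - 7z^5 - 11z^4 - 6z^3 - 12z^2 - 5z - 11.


Read off the coefficient of z^2: -12


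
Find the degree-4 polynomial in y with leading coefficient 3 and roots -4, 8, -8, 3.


p(y) = 3(y + 4)(y - 8)(y + 8)(y - 3)
Expand: 3y^4 + 3y^3 - 228y^2 - 192y + 2304


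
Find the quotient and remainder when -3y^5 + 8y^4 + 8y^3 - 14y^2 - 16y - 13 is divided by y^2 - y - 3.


(-3y^5 + 8y^4 + 8y^3 - 14y^2 - 16y - 13) / (y^2 - y - 3)
Step 1: -3y^3 * (y^2 - y - 3) = -3y^5 + 3y^4 + 9y^3; subtract.
Step 2: 5y^2 * (y^2 - y - 3) = 5y^4 - 5y^3 - 15y^2; subtract.
Step 3: 4y * (y^2 - y - 3) = 4y^3 - 4y^2 - 12y; subtract.
Step 4: 5 * (y^2 - y - 3) = 5y^2 - 5y - 15; subtract.
Quotient: -3y^3 + 5y^2 + 4y + 5, Remainder: y + 2


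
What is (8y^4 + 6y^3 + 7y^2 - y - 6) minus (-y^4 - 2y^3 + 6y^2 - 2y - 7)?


Distribute the minus sign:
  (8y^4 + 6y^3 + 7y^2 - y - 6)
- (-y^4 - 2y^3 + 6y^2 - 2y - 7)
Negate second polynomial: y^4 + 2y^3 - 6y^2 + 2y + 7
Add: 9y^4 + 8y^3 + y^2 + y + 1


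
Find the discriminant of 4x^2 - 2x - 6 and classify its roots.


D = b^2 - 4ac = (-2)^2 - 4(4)(-6) = 4 + 96 = 100
Since D > 0: two distinct rational roots


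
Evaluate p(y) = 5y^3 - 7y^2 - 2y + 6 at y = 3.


Using direct substitution:
  5 * (3)^3 = 135
  -7 * (3)^2 = -63
  -2 * (3)^1 = -6
  constant: 6
Sum = 135 - 63 - 6 + 6 = 72


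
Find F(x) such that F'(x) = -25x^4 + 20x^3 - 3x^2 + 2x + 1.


Reverse power rule on each term:
  ∫ -25x^4 dx = -5x^5
  ∫ 20x^3 dx = 5x^4
  ∫ -3x^2 dx = -x^3
  ∫ 2x dx = x^2
  ∫ 1 dx = x
F(x) = -5x^5 + 5x^4 - x^3 + x^2 + x + C


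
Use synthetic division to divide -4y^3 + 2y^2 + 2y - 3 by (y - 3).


Synthetic division with c = 3. Coefficients: -4, 2, 2, -3
Bring down -4.
  -4 * 3 = -12; -12 + 2 = -10
  -10 * 3 = -30; -30 + 2 = -28
  -28 * 3 = -84; -84 - 3 = -87
Quotient: -4y^2 - 10y - 28, Remainder: -87


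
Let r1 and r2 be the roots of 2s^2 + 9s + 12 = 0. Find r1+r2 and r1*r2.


For as^2+bs+c=0: sum = -b/a, product = c/a.
a=2, b=9, c=12
Sum = -(9)/2 = -9/2
Product = (12)/2 = 6


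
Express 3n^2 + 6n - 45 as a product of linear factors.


Roots satisfy r1 + r2 = -b/a = -2 and r1*r2 = c/a = -15.
So r1 = -5, r2 = 3.
3n^2 + 6n - 45 = 3(n - r1)(n - r2) = 3(n + 5)(n - 3)


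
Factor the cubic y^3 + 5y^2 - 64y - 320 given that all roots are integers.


Try integer roots (divisors of -320). y=-8: p(-8)=0.
Divide out (y + 8): quotient is y^2 - 3y - 40.
Factor the quadratic: (y - 8)(y + 5)
Result: (y + 8)(y - 8)(y + 5)


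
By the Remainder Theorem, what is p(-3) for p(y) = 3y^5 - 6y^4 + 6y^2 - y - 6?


By the Remainder Theorem, the remainder equals p(-3):
  3*(-3)^5 = -729
  -6*(-3)^4 = -486
  0*(-3)^3 = 0
  6*(-3)^2 = 54
  -1*(-3)^1 = 3
  constant: -6
Sum: -729 - 486 + 0 + 54 + 3 - 6 = -1164


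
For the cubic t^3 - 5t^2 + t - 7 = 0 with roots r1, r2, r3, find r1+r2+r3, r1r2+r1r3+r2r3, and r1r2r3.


Monic cubic t^3+bt^2+ct+d=0: sum=-b, pairwise sum=c, product=-d.
b=-5, c=1, d=-7
r1+r2+r3 = 5
r1r2+r1r3+r2r3 = 1
r1r2r3 = 7


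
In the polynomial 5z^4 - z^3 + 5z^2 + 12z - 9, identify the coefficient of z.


Read off the coefficient of z: 12


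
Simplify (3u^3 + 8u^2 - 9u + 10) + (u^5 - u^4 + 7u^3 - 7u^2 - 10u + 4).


Align terms by degree and add:
  3u^3 + 8u^2 - 9u + 10
+ u^5 - u^4 + 7u^3 - 7u^2 - 10u + 4
= u^5 - u^4 + 10u^3 + u^2 - 19u + 14


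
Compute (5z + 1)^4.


Expand (5z + 1)^4 by repeated multiplication:
  (5z + 1)^2 = 25z^2 + 10z + 1
  (5z + 1)^3 = 125z^3 + 75z^2 + 15z + 1
= 625z^4 + 500z^3 + 150z^2 + 20z + 1


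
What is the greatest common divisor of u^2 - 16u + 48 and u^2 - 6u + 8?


Factor each:
  u^2 - 16u + 48 = (u - 4)(u - 12)
  u^2 - 6u + 8 = (u - 4)(u - 2)
Common monic factor: u - 4


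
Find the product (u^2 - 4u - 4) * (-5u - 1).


Distribute each term of the first polynomial:
  (u^2)(-5u - 1) = -5u^3 - u^2
  (-4u)(-5u - 1) = 20u^2 + 4u
  (-4)(-5u - 1) = 20u + 4
Sum: -5u^3 + 19u^2 + 24u + 4


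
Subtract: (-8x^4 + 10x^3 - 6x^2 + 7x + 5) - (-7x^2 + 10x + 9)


Distribute the minus sign:
  (-8x^4 + 10x^3 - 6x^2 + 7x + 5)
- (-7x^2 + 10x + 9)
Negate second polynomial: 7x^2 - 10x - 9
Add: -8x^4 + 10x^3 + x^2 - 3x - 4


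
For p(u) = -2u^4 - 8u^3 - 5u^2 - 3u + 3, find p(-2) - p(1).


p(-2) = 21
p(1) = -15
p(-2) - p(1) = 21 + 15 = 36


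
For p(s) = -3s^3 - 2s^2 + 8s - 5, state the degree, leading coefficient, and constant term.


Highest power of s is 3, with coefficient -3. Constant term is -5.
Degree = 3, leading coefficient = -3, constant term = -5


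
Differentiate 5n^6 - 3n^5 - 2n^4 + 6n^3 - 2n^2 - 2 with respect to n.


Apply the power rule term by term:
  d/dn(5n^6) = 30n^5
  d/dn(-3n^5) = -15n^4
  d/dn(-2n^4) = -8n^3
  d/dn(6n^3) = 18n^2
  d/dn(-2n^2) = -4n
  d/dn(-2) = 0
p'(n) = 30n^5 - 15n^4 - 8n^3 + 18n^2 - 4n


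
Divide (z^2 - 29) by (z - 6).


(z^2 - 29) / (z - 6)
Step 1: z * (z - 6) = z^2 - 6z; subtract.
Step 2: 6 * (z - 6) = 6z - 36; subtract.
Quotient: z + 6, Remainder: 7


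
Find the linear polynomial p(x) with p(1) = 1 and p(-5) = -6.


p(x) = mx + b. Using p(1)=1, p(-5)=-6:
m = (1 + 6)/(1 + 5) = 7/6 = 7/6
b = 1 - m*(1) = 1 - 7/6 = -1/6
p(x) = (7/6)x - (1/6)


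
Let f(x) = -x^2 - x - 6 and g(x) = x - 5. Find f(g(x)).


Substitute g(x) into f:
f(g(x)) = -1*(x - 5)^2 + (-1)*(x - 5) + (-6)
(x - 5)^2 = x^2 - 10x + 25
Expand and combine: -x^2 + 9x - 26


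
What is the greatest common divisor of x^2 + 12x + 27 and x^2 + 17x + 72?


Factor each:
  x^2 + 12x + 27 = (x + 9)(x + 3)
  x^2 + 17x + 72 = (x + 9)(x + 8)
Common monic factor: x + 9


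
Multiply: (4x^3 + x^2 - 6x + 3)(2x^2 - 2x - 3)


Distribute each term of the first polynomial:
  (4x^3)(2x^2 - 2x - 3) = 8x^5 - 8x^4 - 12x^3
  (x^2)(2x^2 - 2x - 3) = 2x^4 - 2x^3 - 3x^2
  (-6x)(2x^2 - 2x - 3) = -12x^3 + 12x^2 + 18x
  (3)(2x^2 - 2x - 3) = 6x^2 - 6x - 9
Sum: 8x^5 - 6x^4 - 26x^3 + 15x^2 + 12x - 9


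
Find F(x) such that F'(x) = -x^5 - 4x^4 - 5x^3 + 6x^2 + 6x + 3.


Reverse power rule on each term:
  ∫ -x^5 dx = -(1/6)x^6
  ∫ -4x^4 dx = -(4/5)x^5
  ∫ -5x^3 dx = -(5/4)x^4
  ∫ 6x^2 dx = 2x^3
  ∫ 6x dx = 3x^2
  ∫ 3 dx = 3x
F(x) = -(1/6)x^6 - (4/5)x^5 - (5/4)x^4 + 2x^3 + 3x^2 + 3x + C


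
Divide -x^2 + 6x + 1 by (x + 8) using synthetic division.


Synthetic division with c = -8. Coefficients: -1, 6, 1
Bring down -1.
  -1 * -8 = 8; 8 + 6 = 14
  14 * -8 = -112; -112 + 1 = -111
Quotient: -x + 14, Remainder: -111


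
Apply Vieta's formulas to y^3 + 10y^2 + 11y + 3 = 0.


Monic cubic y^3+by^2+cy+d=0: sum=-b, pairwise sum=c, product=-d.
b=10, c=11, d=3
r1+r2+r3 = -10
r1r2+r1r3+r2r3 = 11
r1r2r3 = -3


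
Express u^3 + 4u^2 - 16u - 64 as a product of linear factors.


Try integer roots (divisors of -64). u=-4: p(-4)=0.
Divide out (u + 4): quotient is u^2 - 16.
Factor the quadratic: (u + 4)(u - 4)
Result: (u + 4)(u + 4)(u - 4)


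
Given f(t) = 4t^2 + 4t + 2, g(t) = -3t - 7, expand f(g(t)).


Substitute g(t) into f:
f(g(t)) = 4*(-3t - 7)^2 + 4*(-3t - 7) + 2
(-3t - 7)^2 = 9t^2 + 42t + 49
Expand and combine: 36t^2 + 156t + 170


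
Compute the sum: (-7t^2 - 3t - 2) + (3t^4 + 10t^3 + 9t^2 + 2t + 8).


Align terms by degree and add:
  -7t^2 - 3t - 2
+ 3t^4 + 10t^3 + 9t^2 + 2t + 8
= 3t^4 + 10t^3 + 2t^2 - t + 6


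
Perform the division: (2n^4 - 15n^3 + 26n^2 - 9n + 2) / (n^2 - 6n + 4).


(2n^4 - 15n^3 + 26n^2 - 9n + 2) / (n^2 - 6n + 4)
Step 1: 2n^2 * (n^2 - 6n + 4) = 2n^4 - 12n^3 + 8n^2; subtract.
Step 2: -3n * (n^2 - 6n + 4) = -3n^3 + 18n^2 - 12n; subtract.
Step 3: 0 * (n^2 - 6n + 4) = 0; subtract.
Quotient: 2n^2 - 3n, Remainder: 3n + 2


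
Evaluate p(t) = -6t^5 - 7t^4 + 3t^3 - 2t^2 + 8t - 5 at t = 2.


Using direct substitution:
  -6 * (2)^5 = -192
  -7 * (2)^4 = -112
  3 * (2)^3 = 24
  -2 * (2)^2 = -8
  8 * (2)^1 = 16
  constant: -5
Sum = -192 - 112 + 24 - 8 + 16 - 5 = -277


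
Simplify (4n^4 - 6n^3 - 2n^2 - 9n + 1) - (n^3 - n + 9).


Distribute the minus sign:
  (4n^4 - 6n^3 - 2n^2 - 9n + 1)
- (n^3 - n + 9)
Negate second polynomial: -n^3 + n - 9
Add: 4n^4 - 7n^3 - 2n^2 - 8n - 8


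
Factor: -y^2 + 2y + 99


Roots satisfy r1 + r2 = -b/a = 2 and r1*r2 = c/a = -99.
So r1 = 11, r2 = -9.
-y^2 + 2y + 99 = -(y - r1)(y - r2) = -(y - 11)(y + 9)


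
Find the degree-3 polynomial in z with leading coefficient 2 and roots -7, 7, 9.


p(z) = 2(z + 7)(z - 7)(z - 9)
Expand: 2z^3 - 18z^2 - 98z + 882


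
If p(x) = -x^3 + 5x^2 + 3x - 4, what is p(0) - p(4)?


p(0) = -4
p(4) = 24
p(0) - p(4) = -4 - 24 = -28


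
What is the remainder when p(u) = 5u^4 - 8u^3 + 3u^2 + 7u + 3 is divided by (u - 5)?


By the Remainder Theorem, the remainder equals p(5):
  5*(5)^4 = 3125
  -8*(5)^3 = -1000
  3*(5)^2 = 75
  7*(5)^1 = 35
  constant: 3
Sum: 3125 - 1000 + 75 + 35 + 3 = 2238


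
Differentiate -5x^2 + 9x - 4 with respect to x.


Apply the power rule term by term:
  d/dx(-5x^2) = -10x
  d/dx(9x) = 9
  d/dx(-4) = 0
p'(x) = -10x + 9


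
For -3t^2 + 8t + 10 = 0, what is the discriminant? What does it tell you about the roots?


D = b^2 - 4ac = (8)^2 - 4(-3)(10) = 64 + 120 = 184
Since D > 0: two distinct irrational roots


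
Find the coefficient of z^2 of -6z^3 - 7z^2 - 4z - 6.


Read off the coefficient of z^2: -7


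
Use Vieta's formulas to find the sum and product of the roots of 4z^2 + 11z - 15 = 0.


For az^2+bz+c=0: sum = -b/a, product = c/a.
a=4, b=11, c=-15
Sum = -(11)/4 = -11/4
Product = (-15)/4 = -15/4


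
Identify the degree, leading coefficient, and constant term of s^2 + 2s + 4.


Highest power of s is 2, with coefficient 1. Constant term is 4.
Degree = 2, leading coefficient = 1, constant term = 4


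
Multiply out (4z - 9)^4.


Expand (4z - 9)^4 by repeated multiplication:
  (4z - 9)^2 = 16z^2 - 72z + 81
  (4z - 9)^3 = 64z^3 - 432z^2 + 972z - 729
= 256z^4 - 2304z^3 + 7776z^2 - 11664z + 6561


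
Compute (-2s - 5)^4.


Expand (-2s - 5)^4 by repeated multiplication:
  (-2s - 5)^2 = 4s^2 + 20s + 25
  (-2s - 5)^3 = -8s^3 - 60s^2 - 150s - 125
= 16s^4 + 160s^3 + 600s^2 + 1000s + 625


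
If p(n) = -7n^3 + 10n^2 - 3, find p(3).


Using direct substitution:
  -7 * (3)^3 = -189
  10 * (3)^2 = 90
  0 * (3)^1 = 0
  constant: -3
Sum = -189 + 90 + 0 - 3 = -102


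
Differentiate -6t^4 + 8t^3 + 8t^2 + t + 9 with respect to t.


Apply the power rule term by term:
  d/dt(-6t^4) = -24t^3
  d/dt(8t^3) = 24t^2
  d/dt(8t^2) = 16t
  d/dt(t) = 1
  d/dt(9) = 0
p'(t) = -24t^3 + 24t^2 + 16t + 1


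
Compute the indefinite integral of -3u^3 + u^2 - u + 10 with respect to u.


Reverse power rule on each term:
  ∫ -3u^3 du = -(3/4)u^4
  ∫ u^2 du = (1/3)u^3
  ∫ -u du = -(1/2)u^2
  ∫ 10 du = 10u
F(u) = -(3/4)u^4 + (1/3)u^3 - (1/2)u^2 + 10u + C


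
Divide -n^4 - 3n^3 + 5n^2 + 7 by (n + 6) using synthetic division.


Synthetic division with c = -6. Coefficients: -1, -3, 5, 0, 7
Bring down -1.
  -1 * -6 = 6; 6 - 3 = 3
  3 * -6 = -18; -18 + 5 = -13
  -13 * -6 = 78; 78 + 0 = 78
  78 * -6 = -468; -468 + 7 = -461
Quotient: -n^3 + 3n^2 - 13n + 78, Remainder: -461


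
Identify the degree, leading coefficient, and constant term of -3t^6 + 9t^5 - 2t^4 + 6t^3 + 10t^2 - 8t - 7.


Highest power of t is 6, with coefficient -3. Constant term is -7.
Degree = 6, leading coefficient = -3, constant term = -7


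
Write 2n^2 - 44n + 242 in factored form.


Roots satisfy r1 + r2 = -b/a = 22 and r1*r2 = c/a = 121.
So r1 = 11, r2 = 11.
2n^2 - 44n + 242 = 2(n - r1)(n - r2) = 2(n - 11)(n - 11)


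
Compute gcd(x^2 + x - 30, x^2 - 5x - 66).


Factor each:
  x^2 + x - 30 = (x + 6)(x - 5)
  x^2 - 5x - 66 = (x + 6)(x - 11)
Common monic factor: x + 6


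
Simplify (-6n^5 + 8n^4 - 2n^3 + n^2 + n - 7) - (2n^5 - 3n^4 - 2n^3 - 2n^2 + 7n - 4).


Distribute the minus sign:
  (-6n^5 + 8n^4 - 2n^3 + n^2 + n - 7)
- (2n^5 - 3n^4 - 2n^3 - 2n^2 + 7n - 4)
Negate second polynomial: -2n^5 + 3n^4 + 2n^3 + 2n^2 - 7n + 4
Add: -8n^5 + 11n^4 + 3n^2 - 6n - 3


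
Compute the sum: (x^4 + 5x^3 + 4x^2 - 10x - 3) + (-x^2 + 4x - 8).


Align terms by degree and add:
  x^4 + 5x^3 + 4x^2 - 10x - 3
  -x^2 + 4x - 8
= x^4 + 5x^3 + 3x^2 - 6x - 11


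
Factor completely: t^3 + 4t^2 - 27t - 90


Try integer roots (divisors of -90). t=-6: p(-6)=0.
Divide out (t + 6): quotient is t^2 - 2t - 15.
Factor the quadratic: (t + 3)(t - 5)
Result: (t + 6)(t + 3)(t - 5)


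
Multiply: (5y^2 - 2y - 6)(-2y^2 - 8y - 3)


Distribute each term of the first polynomial:
  (5y^2)(-2y^2 - 8y - 3) = -10y^4 - 40y^3 - 15y^2
  (-2y)(-2y^2 - 8y - 3) = 4y^3 + 16y^2 + 6y
  (-6)(-2y^2 - 8y - 3) = 12y^2 + 48y + 18
Sum: -10y^4 - 36y^3 + 13y^2 + 54y + 18


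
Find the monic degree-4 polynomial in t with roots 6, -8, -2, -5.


p(t) = (t - 6)(t + 8)(t + 2)(t + 5)
Expand: t^4 + 9t^3 - 24t^2 - 316t - 480


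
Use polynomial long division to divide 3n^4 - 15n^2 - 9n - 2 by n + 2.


(3n^4 - 15n^2 - 9n - 2) / (n + 2)
Step 1: 3n^3 * (n + 2) = 3n^4 + 6n^3; subtract.
Step 2: -6n^2 * (n + 2) = -6n^3 - 12n^2; subtract.
Step 3: -3n * (n + 2) = -3n^2 - 6n; subtract.
Step 4: -3 * (n + 2) = -3n - 6; subtract.
Quotient: 3n^3 - 6n^2 - 3n - 3, Remainder: 4


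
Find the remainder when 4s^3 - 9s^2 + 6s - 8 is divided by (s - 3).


By the Remainder Theorem, the remainder equals p(3):
  4*(3)^3 = 108
  -9*(3)^2 = -81
  6*(3)^1 = 18
  constant: -8
Sum: 108 - 81 + 18 - 8 = 37


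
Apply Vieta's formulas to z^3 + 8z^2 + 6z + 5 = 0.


Monic cubic z^3+bz^2+cz+d=0: sum=-b, pairwise sum=c, product=-d.
b=8, c=6, d=5
r1+r2+r3 = -8
r1r2+r1r3+r2r3 = 6
r1r2r3 = -5


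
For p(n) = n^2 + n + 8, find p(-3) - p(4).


p(-3) = 14
p(4) = 28
p(-3) - p(4) = 14 - 28 = -14


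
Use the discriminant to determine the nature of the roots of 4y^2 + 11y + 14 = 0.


D = b^2 - 4ac = (11)^2 - 4(4)(14) = 121 - 224 = -103
Since D < 0: two complex conjugate roots (no real roots)


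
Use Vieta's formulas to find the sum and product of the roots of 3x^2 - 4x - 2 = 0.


For ax^2+bx+c=0: sum = -b/a, product = c/a.
a=3, b=-4, c=-2
Sum = -(-4)/3 = 4/3
Product = (-2)/3 = -2/3


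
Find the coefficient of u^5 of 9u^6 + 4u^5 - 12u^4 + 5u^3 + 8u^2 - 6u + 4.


Read off the coefficient of u^5: 4


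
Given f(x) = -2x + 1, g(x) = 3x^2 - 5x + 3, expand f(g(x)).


Substitute g(x) into f:
f(g(x)) = -2*(3x^2 - 5x + 3) + 1
Expand and combine: -6x^2 + 10x - 5


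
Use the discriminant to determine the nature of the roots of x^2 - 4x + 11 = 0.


D = b^2 - 4ac = (-4)^2 - 4(1)(11) = 16 - 44 = -28
Since D < 0: two complex conjugate roots (no real roots)


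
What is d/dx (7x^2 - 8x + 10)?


Apply the power rule term by term:
  d/dx(7x^2) = 14x
  d/dx(-8x) = -8
  d/dx(10) = 0
p'(x) = 14x - 8


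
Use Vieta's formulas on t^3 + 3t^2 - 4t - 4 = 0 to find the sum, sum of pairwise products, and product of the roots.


Monic cubic t^3+bt^2+ct+d=0: sum=-b, pairwise sum=c, product=-d.
b=3, c=-4, d=-4
r1+r2+r3 = -3
r1r2+r1r3+r2r3 = -4
r1r2r3 = 4


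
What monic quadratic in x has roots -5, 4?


p(x) = (x + 5)(x - 4)
Expand: x^2 + x - 20


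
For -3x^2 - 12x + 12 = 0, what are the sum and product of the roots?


For ax^2+bx+c=0: sum = -b/a, product = c/a.
a=-3, b=-12, c=12
Sum = -(-12)/-3 = -4
Product = (12)/-3 = -4


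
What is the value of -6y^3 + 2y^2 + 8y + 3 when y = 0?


Using direct substitution:
  -6 * (0)^3 = 0
  2 * (0)^2 = 0
  8 * (0)^1 = 0
  constant: 3
Sum = 0 + 0 + 0 + 3 = 3


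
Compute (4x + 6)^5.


Expand (4x + 6)^5 by repeated multiplication:
  (4x + 6)^2 = 16x^2 + 48x + 36
  (4x + 6)^3 = 64x^3 + 288x^2 + 432x + 216
  (4x + 6)^4 = 256x^4 + 1536x^3 + 3456x^2 + 3456x + 1296
= 1024x^5 + 7680x^4 + 23040x^3 + 34560x^2 + 25920x + 7776


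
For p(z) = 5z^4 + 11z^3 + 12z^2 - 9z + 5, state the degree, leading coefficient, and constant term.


Highest power of z is 4, with coefficient 5. Constant term is 5.
Degree = 4, leading coefficient = 5, constant term = 5


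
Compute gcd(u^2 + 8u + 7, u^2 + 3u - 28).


Factor each:
  u^2 + 8u + 7 = (u + 7)(u + 1)
  u^2 + 3u - 28 = (u + 7)(u - 4)
Common monic factor: u + 7


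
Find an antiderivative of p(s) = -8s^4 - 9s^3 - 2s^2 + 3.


Reverse power rule on each term:
  ∫ -8s^4 ds = -(8/5)s^5
  ∫ -9s^3 ds = -(9/4)s^4
  ∫ -2s^2 ds = -(2/3)s^3
  ∫ 3 ds = 3s
F(s) = -(8/5)s^5 - (9/4)s^4 - (2/3)s^3 + 3s + C


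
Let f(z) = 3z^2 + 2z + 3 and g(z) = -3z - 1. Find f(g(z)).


Substitute g(z) into f:
f(g(z)) = 3*(-3z - 1)^2 + 2*(-3z - 1) + 3
(-3z - 1)^2 = 9z^2 + 6z + 1
Expand and combine: 27z^2 + 12z + 4


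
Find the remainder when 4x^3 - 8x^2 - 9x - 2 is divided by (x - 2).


By the Remainder Theorem, the remainder equals p(2):
  4*(2)^3 = 32
  -8*(2)^2 = -32
  -9*(2)^1 = -18
  constant: -2
Sum: 32 - 32 - 18 - 2 = -20


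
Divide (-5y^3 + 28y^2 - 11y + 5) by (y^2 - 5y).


(-5y^3 + 28y^2 - 11y + 5) / (y^2 - 5y)
Step 1: -5y * (y^2 - 5y) = -5y^3 + 25y^2; subtract.
Step 2: 3 * (y^2 - 5y) = 3y^2 - 15y; subtract.
Quotient: -5y + 3, Remainder: 4y + 5


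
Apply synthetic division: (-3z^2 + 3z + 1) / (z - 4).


Synthetic division with c = 4. Coefficients: -3, 3, 1
Bring down -3.
  -3 * 4 = -12; -12 + 3 = -9
  -9 * 4 = -36; -36 + 1 = -35
Quotient: -3z - 9, Remainder: -35


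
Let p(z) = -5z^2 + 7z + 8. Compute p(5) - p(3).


p(5) = -82
p(3) = -16
p(5) - p(3) = -82 + 16 = -66


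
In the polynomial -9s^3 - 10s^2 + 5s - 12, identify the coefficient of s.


Read off the coefficient of s: 5


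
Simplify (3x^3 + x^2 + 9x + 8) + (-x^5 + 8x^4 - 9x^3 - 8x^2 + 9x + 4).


Align terms by degree and add:
  3x^3 + x^2 + 9x + 8
  -x^5 + 8x^4 - 9x^3 - 8x^2 + 9x + 4
= -x^5 + 8x^4 - 6x^3 - 7x^2 + 18x + 12


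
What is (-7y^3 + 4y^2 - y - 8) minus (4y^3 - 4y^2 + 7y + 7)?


Distribute the minus sign:
  (-7y^3 + 4y^2 - y - 8)
- (4y^3 - 4y^2 + 7y + 7)
Negate second polynomial: -4y^3 + 4y^2 - 7y - 7
Add: -11y^3 + 8y^2 - 8y - 15


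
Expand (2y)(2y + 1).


Distribute each term of the first polynomial:
  (2y)(2y + 1) = 4y^2 + 2y
Sum: 4y^2 + 2y


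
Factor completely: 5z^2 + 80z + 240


Roots satisfy r1 + r2 = -b/a = -16 and r1*r2 = c/a = 48.
So r1 = -12, r2 = -4.
5z^2 + 80z + 240 = 5(z - r1)(z - r2) = 5(z + 12)(z + 4)


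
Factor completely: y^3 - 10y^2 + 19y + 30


Try integer roots (divisors of 30). y=-1: p(-1)=0.
Divide out (y + 1): quotient is y^2 - 11y + 30.
Factor the quadratic: (y - 6)(y - 5)
Result: (y + 1)(y - 6)(y - 5)


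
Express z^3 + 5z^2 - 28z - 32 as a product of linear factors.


Try integer roots (divisors of -32). z=4: p(4)=0.
Divide out (z - 4): quotient is z^2 + 9z + 8.
Factor the quadratic: (z + 1)(z + 8)
Result: (z - 4)(z + 1)(z + 8)


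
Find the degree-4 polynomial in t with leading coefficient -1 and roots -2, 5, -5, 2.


p(t) = -(t + 2)(t - 5)(t + 5)(t - 2)
Expand: -t^4 + 29t^2 - 100


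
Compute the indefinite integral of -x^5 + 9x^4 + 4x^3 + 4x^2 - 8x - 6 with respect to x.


Reverse power rule on each term:
  ∫ -x^5 dx = -(1/6)x^6
  ∫ 9x^4 dx = (9/5)x^5
  ∫ 4x^3 dx = x^4
  ∫ 4x^2 dx = (4/3)x^3
  ∫ -8x dx = -4x^2
  ∫ -6 dx = -6x
F(x) = -(1/6)x^6 + (9/5)x^5 + x^4 + (4/3)x^3 - 4x^2 - 6x + C


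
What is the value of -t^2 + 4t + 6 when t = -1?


Using direct substitution:
  -1 * (-1)^2 = -1
  4 * (-1)^1 = -4
  constant: 6
Sum = -1 - 4 + 6 = 1


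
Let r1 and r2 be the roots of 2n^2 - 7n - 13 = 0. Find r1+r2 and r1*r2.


For an^2+bn+c=0: sum = -b/a, product = c/a.
a=2, b=-7, c=-13
Sum = -(-7)/2 = 7/2
Product = (-13)/2 = -13/2


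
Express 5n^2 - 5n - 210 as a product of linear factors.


Roots satisfy r1 + r2 = -b/a = 1 and r1*r2 = c/a = -42.
So r1 = -6, r2 = 7.
5n^2 - 5n - 210 = 5(n - r1)(n - r2) = 5(n + 6)(n - 7)


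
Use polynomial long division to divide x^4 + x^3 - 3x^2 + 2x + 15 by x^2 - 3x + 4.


(x^4 + x^3 - 3x^2 + 2x + 15) / (x^2 - 3x + 4)
Step 1: x^2 * (x^2 - 3x + 4) = x^4 - 3x^3 + 4x^2; subtract.
Step 2: 4x * (x^2 - 3x + 4) = 4x^3 - 12x^2 + 16x; subtract.
Step 3: 5 * (x^2 - 3x + 4) = 5x^2 - 15x + 20; subtract.
Quotient: x^2 + 4x + 5, Remainder: x - 5


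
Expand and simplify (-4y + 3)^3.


Expand (-4y + 3)^3 by repeated multiplication:
  (-4y + 3)^2 = 16y^2 - 24y + 9
= -64y^3 + 144y^2 - 108y + 27


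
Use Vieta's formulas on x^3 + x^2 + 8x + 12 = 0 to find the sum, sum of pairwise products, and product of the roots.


Monic cubic x^3+bx^2+cx+d=0: sum=-b, pairwise sum=c, product=-d.
b=1, c=8, d=12
r1+r2+r3 = -1
r1r2+r1r3+r2r3 = 8
r1r2r3 = -12


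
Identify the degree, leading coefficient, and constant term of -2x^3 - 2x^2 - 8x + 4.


Highest power of x is 3, with coefficient -2. Constant term is 4.
Degree = 3, leading coefficient = -2, constant term = 4


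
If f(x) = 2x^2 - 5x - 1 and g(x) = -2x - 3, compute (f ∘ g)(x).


Substitute g(x) into f:
f(g(x)) = 2*(-2x - 3)^2 + (-5)*(-2x - 3) + (-1)
(-2x - 3)^2 = 4x^2 + 12x + 9
Expand and combine: 8x^2 + 34x + 32


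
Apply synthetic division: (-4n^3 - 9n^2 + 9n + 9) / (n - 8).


Synthetic division with c = 8. Coefficients: -4, -9, 9, 9
Bring down -4.
  -4 * 8 = -32; -32 - 9 = -41
  -41 * 8 = -328; -328 + 9 = -319
  -319 * 8 = -2552; -2552 + 9 = -2543
Quotient: -4n^2 - 41n - 319, Remainder: -2543


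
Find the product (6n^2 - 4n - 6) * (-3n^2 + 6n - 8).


Distribute each term of the first polynomial:
  (6n^2)(-3n^2 + 6n - 8) = -18n^4 + 36n^3 - 48n^2
  (-4n)(-3n^2 + 6n - 8) = 12n^3 - 24n^2 + 32n
  (-6)(-3n^2 + 6n - 8) = 18n^2 - 36n + 48
Sum: -18n^4 + 48n^3 - 54n^2 - 4n + 48


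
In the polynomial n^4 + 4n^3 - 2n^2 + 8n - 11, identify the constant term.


Read off the constant term: -11


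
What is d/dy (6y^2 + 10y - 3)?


Apply the power rule term by term:
  d/dy(6y^2) = 12y
  d/dy(10y) = 10
  d/dy(-3) = 0
p'(y) = 12y + 10


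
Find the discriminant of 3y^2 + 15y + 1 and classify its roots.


D = b^2 - 4ac = (15)^2 - 4(3)(1) = 225 - 12 = 213
Since D > 0: two distinct irrational roots


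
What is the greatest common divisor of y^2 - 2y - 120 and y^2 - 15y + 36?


Factor each:
  y^2 - 2y - 120 = (y - 12)(y + 10)
  y^2 - 15y + 36 = (y - 12)(y - 3)
Common monic factor: y - 12


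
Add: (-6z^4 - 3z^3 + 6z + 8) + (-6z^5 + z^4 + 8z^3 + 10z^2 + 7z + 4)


Align terms by degree and add:
  -6z^4 - 3z^3 + 6z + 8
  -6z^5 + z^4 + 8z^3 + 10z^2 + 7z + 4
= -6z^5 - 5z^4 + 5z^3 + 10z^2 + 13z + 12


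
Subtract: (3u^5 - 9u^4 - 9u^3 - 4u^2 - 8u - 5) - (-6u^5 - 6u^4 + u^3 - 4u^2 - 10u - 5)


Distribute the minus sign:
  (3u^5 - 9u^4 - 9u^3 - 4u^2 - 8u - 5)
- (-6u^5 - 6u^4 + u^3 - 4u^2 - 10u - 5)
Negate second polynomial: 6u^5 + 6u^4 - u^3 + 4u^2 + 10u + 5
Add: 9u^5 - 3u^4 - 10u^3 + 2u


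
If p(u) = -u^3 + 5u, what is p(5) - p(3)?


p(5) = -100
p(3) = -12
p(5) - p(3) = -100 + 12 = -88


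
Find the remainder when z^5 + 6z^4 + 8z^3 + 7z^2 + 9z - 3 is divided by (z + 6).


By the Remainder Theorem, the remainder equals p(-6):
  1*(-6)^5 = -7776
  6*(-6)^4 = 7776
  8*(-6)^3 = -1728
  7*(-6)^2 = 252
  9*(-6)^1 = -54
  constant: -3
Sum: -7776 + 7776 - 1728 + 252 - 54 - 3 = -1533


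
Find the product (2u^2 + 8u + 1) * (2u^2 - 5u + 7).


Distribute each term of the first polynomial:
  (2u^2)(2u^2 - 5u + 7) = 4u^4 - 10u^3 + 14u^2
  (8u)(2u^2 - 5u + 7) = 16u^3 - 40u^2 + 56u
  (1)(2u^2 - 5u + 7) = 2u^2 - 5u + 7
Sum: 4u^4 + 6u^3 - 24u^2 + 51u + 7


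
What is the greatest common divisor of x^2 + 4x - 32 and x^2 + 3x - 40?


Factor each:
  x^2 + 4x - 32 = (x + 8)(x - 4)
  x^2 + 3x - 40 = (x + 8)(x - 5)
Common monic factor: x + 8


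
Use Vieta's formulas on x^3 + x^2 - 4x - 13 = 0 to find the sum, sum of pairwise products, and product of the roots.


Monic cubic x^3+bx^2+cx+d=0: sum=-b, pairwise sum=c, product=-d.
b=1, c=-4, d=-13
r1+r2+r3 = -1
r1r2+r1r3+r2r3 = -4
r1r2r3 = 13


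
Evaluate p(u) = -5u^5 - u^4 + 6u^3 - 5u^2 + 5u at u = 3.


Using direct substitution:
  -5 * (3)^5 = -1215
  -1 * (3)^4 = -81
  6 * (3)^3 = 162
  -5 * (3)^2 = -45
  5 * (3)^1 = 15
  constant: 0
Sum = -1215 - 81 + 162 - 45 + 15 + 0 = -1164


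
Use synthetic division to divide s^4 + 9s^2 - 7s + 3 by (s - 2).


Synthetic division with c = 2. Coefficients: 1, 0, 9, -7, 3
Bring down 1.
  1 * 2 = 2; 2 + 0 = 2
  2 * 2 = 4; 4 + 9 = 13
  13 * 2 = 26; 26 - 7 = 19
  19 * 2 = 38; 38 + 3 = 41
Quotient: s^3 + 2s^2 + 13s + 19, Remainder: 41


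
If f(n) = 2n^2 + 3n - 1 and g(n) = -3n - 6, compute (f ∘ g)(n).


Substitute g(n) into f:
f(g(n)) = 2*(-3n - 6)^2 + 3*(-3n - 6) + (-1)
(-3n - 6)^2 = 9n^2 + 36n + 36
Expand and combine: 18n^2 + 63n + 53


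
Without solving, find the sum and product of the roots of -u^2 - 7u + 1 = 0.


For au^2+bu+c=0: sum = -b/a, product = c/a.
a=-1, b=-7, c=1
Sum = -(-7)/-1 = -7
Product = (1)/-1 = -1


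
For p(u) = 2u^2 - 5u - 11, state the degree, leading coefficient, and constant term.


Highest power of u is 2, with coefficient 2. Constant term is -11.
Degree = 2, leading coefficient = 2, constant term = -11


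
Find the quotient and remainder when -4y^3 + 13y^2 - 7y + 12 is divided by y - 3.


(-4y^3 + 13y^2 - 7y + 12) / (y - 3)
Step 1: -4y^2 * (y - 3) = -4y^3 + 12y^2; subtract.
Step 2: y * (y - 3) = y^2 - 3y; subtract.
Step 3: -4 * (y - 3) = -4y + 12; subtract.
Quotient: -4y^2 + y - 4, Remainder: 0


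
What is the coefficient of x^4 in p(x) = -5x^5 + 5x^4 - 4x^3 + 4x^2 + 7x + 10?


Read off the coefficient of x^4: 5


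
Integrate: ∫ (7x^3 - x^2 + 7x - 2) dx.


Reverse power rule on each term:
  ∫ 7x^3 dx = (7/4)x^4
  ∫ -x^2 dx = -(1/3)x^3
  ∫ 7x dx = (7/2)x^2
  ∫ -2 dx = -2x
F(x) = (7/4)x^4 - (1/3)x^3 + (7/2)x^2 - 2x + C


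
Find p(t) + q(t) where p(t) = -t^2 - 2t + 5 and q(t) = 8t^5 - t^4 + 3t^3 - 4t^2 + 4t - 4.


Align terms by degree and add:
  -t^2 - 2t + 5
+ 8t^5 - t^4 + 3t^3 - 4t^2 + 4t - 4
= 8t^5 - t^4 + 3t^3 - 5t^2 + 2t + 1


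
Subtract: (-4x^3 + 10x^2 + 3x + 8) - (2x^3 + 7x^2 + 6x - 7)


Distribute the minus sign:
  (-4x^3 + 10x^2 + 3x + 8)
- (2x^3 + 7x^2 + 6x - 7)
Negate second polynomial: -2x^3 - 7x^2 - 6x + 7
Add: -6x^3 + 3x^2 - 3x + 15


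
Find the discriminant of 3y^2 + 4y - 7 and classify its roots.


D = b^2 - 4ac = (4)^2 - 4(3)(-7) = 16 + 84 = 100
Since D > 0: two distinct rational roots


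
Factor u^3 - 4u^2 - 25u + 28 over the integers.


Try integer roots (divisors of 28). u=1: p(1)=0.
Divide out (u - 1): quotient is u^2 - 3u - 28.
Factor the quadratic: (u - 7)(u + 4)
Result: (u - 1)(u - 7)(u + 4)


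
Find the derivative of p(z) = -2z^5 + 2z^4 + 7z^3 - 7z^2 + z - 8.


Apply the power rule term by term:
  d/dz(-2z^5) = -10z^4
  d/dz(2z^4) = 8z^3
  d/dz(7z^3) = 21z^2
  d/dz(-7z^2) = -14z
  d/dz(z) = 1
  d/dz(-8) = 0
p'(z) = -10z^4 + 8z^3 + 21z^2 - 14z + 1


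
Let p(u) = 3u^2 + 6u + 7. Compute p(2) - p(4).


p(2) = 31
p(4) = 79
p(2) - p(4) = 31 - 79 = -48


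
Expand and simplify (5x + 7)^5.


Expand (5x + 7)^5 by repeated multiplication:
  (5x + 7)^2 = 25x^2 + 70x + 49
  (5x + 7)^3 = 125x^3 + 525x^2 + 735x + 343
  (5x + 7)^4 = 625x^4 + 3500x^3 + 7350x^2 + 6860x + 2401
= 3125x^5 + 21875x^4 + 61250x^3 + 85750x^2 + 60025x + 16807


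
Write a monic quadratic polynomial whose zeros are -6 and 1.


p(y) = (y + 6)(y - 1)
Expand: y^2 + 5y - 6


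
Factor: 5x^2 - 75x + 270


Roots satisfy r1 + r2 = -b/a = 15 and r1*r2 = c/a = 54.
So r1 = 6, r2 = 9.
5x^2 - 75x + 270 = 5(x - r1)(x - r2) = 5(x - 6)(x - 9)


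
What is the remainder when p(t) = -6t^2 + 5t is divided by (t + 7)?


By the Remainder Theorem, the remainder equals p(-7):
  -6*(-7)^2 = -294
  5*(-7)^1 = -35
  constant: 0
Sum: -294 - 35 + 0 = -329


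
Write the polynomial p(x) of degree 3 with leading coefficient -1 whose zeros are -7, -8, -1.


p(x) = -(x + 7)(x + 8)(x + 1)
Expand: -x^3 - 16x^2 - 71x - 56


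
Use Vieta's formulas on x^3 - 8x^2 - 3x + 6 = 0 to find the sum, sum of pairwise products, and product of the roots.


Monic cubic x^3+bx^2+cx+d=0: sum=-b, pairwise sum=c, product=-d.
b=-8, c=-3, d=6
r1+r2+r3 = 8
r1r2+r1r3+r2r3 = -3
r1r2r3 = -6


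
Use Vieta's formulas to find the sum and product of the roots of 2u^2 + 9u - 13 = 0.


For au^2+bu+c=0: sum = -b/a, product = c/a.
a=2, b=9, c=-13
Sum = -(9)/2 = -9/2
Product = (-13)/2 = -13/2


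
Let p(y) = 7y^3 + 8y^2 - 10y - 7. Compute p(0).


Using direct substitution:
  7 * (0)^3 = 0
  8 * (0)^2 = 0
  -10 * (0)^1 = 0
  constant: -7
Sum = 0 + 0 + 0 - 7 = -7


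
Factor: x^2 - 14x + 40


Roots satisfy r1 + r2 = -b/a = 14 and r1*r2 = c/a = 40.
So r1 = 10, r2 = 4.
x^2 - 14x + 40 = (x - r1)(x - r2) = (x - 10)(x - 4)


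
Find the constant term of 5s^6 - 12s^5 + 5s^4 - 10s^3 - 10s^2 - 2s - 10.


Read off the constant term: -10


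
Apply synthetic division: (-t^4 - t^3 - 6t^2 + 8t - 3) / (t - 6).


Synthetic division with c = 6. Coefficients: -1, -1, -6, 8, -3
Bring down -1.
  -1 * 6 = -6; -6 - 1 = -7
  -7 * 6 = -42; -42 - 6 = -48
  -48 * 6 = -288; -288 + 8 = -280
  -280 * 6 = -1680; -1680 - 3 = -1683
Quotient: -t^3 - 7t^2 - 48t - 280, Remainder: -1683


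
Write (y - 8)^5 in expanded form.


Expand (y - 8)^5 by repeated multiplication:
  (y - 8)^2 = y^2 - 16y + 64
  (y - 8)^3 = y^3 - 24y^2 + 192y - 512
  (y - 8)^4 = y^4 - 32y^3 + 384y^2 - 2048y + 4096
= y^5 - 40y^4 + 640y^3 - 5120y^2 + 20480y - 32768


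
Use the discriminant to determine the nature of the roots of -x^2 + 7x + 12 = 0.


D = b^2 - 4ac = (7)^2 - 4(-1)(12) = 49 + 48 = 97
Since D > 0: two distinct irrational roots


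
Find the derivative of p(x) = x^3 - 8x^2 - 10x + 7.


Apply the power rule term by term:
  d/dx(x^3) = 3x^2
  d/dx(-8x^2) = -16x
  d/dx(-10x) = -10
  d/dx(7) = 0
p'(x) = 3x^2 - 16x - 10


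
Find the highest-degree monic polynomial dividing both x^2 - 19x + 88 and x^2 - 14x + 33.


Factor each:
  x^2 - 19x + 88 = (x - 11)(x - 8)
  x^2 - 14x + 33 = (x - 11)(x - 3)
Common monic factor: x - 11


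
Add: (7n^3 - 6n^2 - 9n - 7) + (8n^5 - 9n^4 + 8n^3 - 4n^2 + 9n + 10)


Align terms by degree and add:
  7n^3 - 6n^2 - 9n - 7
+ 8n^5 - 9n^4 + 8n^3 - 4n^2 + 9n + 10
= 8n^5 - 9n^4 + 15n^3 - 10n^2 + 3


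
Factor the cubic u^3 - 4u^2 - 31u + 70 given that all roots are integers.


Try integer roots (divisors of 70). u=-5: p(-5)=0.
Divide out (u + 5): quotient is u^2 - 9u + 14.
Factor the quadratic: (u - 2)(u - 7)
Result: (u + 5)(u - 2)(u - 7)
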